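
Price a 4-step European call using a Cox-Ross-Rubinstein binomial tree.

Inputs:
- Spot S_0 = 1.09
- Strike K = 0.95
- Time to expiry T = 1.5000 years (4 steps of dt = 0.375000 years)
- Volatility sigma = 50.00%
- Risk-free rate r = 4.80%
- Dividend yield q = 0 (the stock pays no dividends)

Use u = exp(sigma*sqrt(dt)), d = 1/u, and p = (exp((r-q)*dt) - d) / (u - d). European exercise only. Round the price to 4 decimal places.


Answer: Price = V(0,0) = 0.3574

Derivation:
dt = T/N = 0.375000
u = exp(sigma*sqrt(dt)) = 1.358235; d = 1/u = 0.736250
p = (exp((r-q)*dt) - d) / (u - d) = 0.453248
Discount per step: exp(-r*dt) = 0.982161
Stock lattice S(k, i) with i counting down-moves:
  k=0: S(0,0) = 1.0900
  k=1: S(1,0) = 1.4805; S(1,1) = 0.8025
  k=2: S(2,0) = 2.0108; S(2,1) = 1.0900; S(2,2) = 0.5908
  k=3: S(3,0) = 2.7312; S(3,1) = 1.4805; S(3,2) = 0.8025; S(3,3) = 0.4350
  k=4: S(4,0) = 3.7096; S(4,1) = 2.0108; S(4,2) = 1.0900; S(4,3) = 0.5908; S(4,4) = 0.3203
Terminal payoffs V(N, i) = max(S_T - K, 0):
  V(4,0) = 2.759594; V(4,1) = 1.060835; V(4,2) = 0.140000; V(4,3) = 0.000000; V(4,4) = 0.000000
Backward induction: V(k, i) = exp(-r*dt) * [p * V(k+1, i) + (1-p) * V(k+1, i+1)].
  V(3,0) = exp(-r*dt) * [p*2.759594 + (1-p)*1.060835] = 1.798134
  V(3,1) = exp(-r*dt) * [p*1.060835 + (1-p)*0.140000] = 0.547423
  V(3,2) = exp(-r*dt) * [p*0.140000 + (1-p)*0.000000] = 0.062323
  V(3,3) = exp(-r*dt) * [p*0.000000 + (1-p)*0.000000] = 0.000000
  V(2,0) = exp(-r*dt) * [p*1.798134 + (1-p)*0.547423] = 1.094427
  V(2,1) = exp(-r*dt) * [p*0.547423 + (1-p)*0.062323] = 0.277159
  V(2,2) = exp(-r*dt) * [p*0.062323 + (1-p)*0.000000] = 0.027744
  V(1,0) = exp(-r*dt) * [p*1.094427 + (1-p)*0.277159] = 0.636032
  V(1,1) = exp(-r*dt) * [p*0.277159 + (1-p)*0.027744] = 0.138279
  V(0,0) = exp(-r*dt) * [p*0.636032 + (1-p)*0.138279] = 0.357393


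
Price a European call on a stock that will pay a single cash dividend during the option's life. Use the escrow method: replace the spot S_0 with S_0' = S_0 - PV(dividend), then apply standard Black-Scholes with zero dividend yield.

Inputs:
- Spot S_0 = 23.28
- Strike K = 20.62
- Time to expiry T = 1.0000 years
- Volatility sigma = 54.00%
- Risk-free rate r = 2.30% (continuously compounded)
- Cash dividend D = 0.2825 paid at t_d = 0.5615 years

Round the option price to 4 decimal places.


Answer: Price = 6.1508

Derivation:
PV(D) = D * exp(-r * t_d) = 0.2825 * 0.98716853 = 0.27887511
S_0' = S_0 - PV(D) = 23.2800 - 0.27887511 = 23.00112489
d1 = (ln(S_0'/K) + (r + sigma^2/2)*T) / (sigma*sqrt(T)) = 0.51496601
d2 = d1 - sigma*sqrt(T) = -0.02503399
exp(-rT) = 0.97726248
N(d1) = 0.69671161; N(d2) = 0.49001393
C = S_0' * N(d1) - K * exp(-rT) * N(d2) = 23.00112489 * 0.69671161 - 20.6200 * 0.97726248 * 0.49001393 = 6.1508


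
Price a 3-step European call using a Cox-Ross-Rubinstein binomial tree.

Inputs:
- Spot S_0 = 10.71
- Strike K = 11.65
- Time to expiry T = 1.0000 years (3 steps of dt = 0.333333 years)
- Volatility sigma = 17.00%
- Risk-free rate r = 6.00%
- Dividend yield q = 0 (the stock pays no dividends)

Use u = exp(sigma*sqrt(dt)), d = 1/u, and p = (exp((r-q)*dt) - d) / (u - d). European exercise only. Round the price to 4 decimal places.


Answer: Price = V(0,0) = 0.5620

Derivation:
dt = T/N = 0.333333
u = exp(sigma*sqrt(dt)) = 1.103128; d = 1/u = 0.906513
p = (exp((r-q)*dt) - d) / (u - d) = 0.578228
Discount per step: exp(-r*dt) = 0.980199
Stock lattice S(k, i) with i counting down-moves:
  k=0: S(0,0) = 10.7100
  k=1: S(1,0) = 11.8145; S(1,1) = 9.7088
  k=2: S(2,0) = 13.0329; S(2,1) = 10.7100; S(2,2) = 8.8011
  k=3: S(3,0) = 14.3770; S(3,1) = 11.8145; S(3,2) = 9.7088; S(3,3) = 7.9783
Terminal payoffs V(N, i) = max(S_T - K, 0):
  V(3,0) = 2.726954; V(3,1) = 0.164498; V(3,2) = 0.000000; V(3,3) = 0.000000
Backward induction: V(k, i) = exp(-r*dt) * [p * V(k+1, i) + (1-p) * V(k+1, i+1)].
  V(2,0) = exp(-r*dt) * [p*2.726954 + (1-p)*0.164498] = 1.613586
  V(2,1) = exp(-r*dt) * [p*0.164498 + (1-p)*0.000000] = 0.093234
  V(2,2) = exp(-r*dt) * [p*0.000000 + (1-p)*0.000000] = 0.000000
  V(1,0) = exp(-r*dt) * [p*1.613586 + (1-p)*0.093234] = 0.953091
  V(1,1) = exp(-r*dt) * [p*0.093234 + (1-p)*0.000000] = 0.052843
  V(0,0) = exp(-r*dt) * [p*0.953091 + (1-p)*0.052843] = 0.562038


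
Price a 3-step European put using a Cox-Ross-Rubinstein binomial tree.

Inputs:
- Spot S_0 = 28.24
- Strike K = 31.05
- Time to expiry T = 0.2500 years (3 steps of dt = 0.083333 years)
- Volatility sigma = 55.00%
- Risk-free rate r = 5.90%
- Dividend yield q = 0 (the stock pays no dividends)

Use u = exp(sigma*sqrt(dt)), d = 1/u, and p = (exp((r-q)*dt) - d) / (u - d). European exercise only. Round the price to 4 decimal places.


Answer: Price = V(0,0) = 4.6053

Derivation:
dt = T/N = 0.083333
u = exp(sigma*sqrt(dt)) = 1.172070; d = 1/u = 0.853191
p = (exp((r-q)*dt) - d) / (u - d) = 0.475847
Discount per step: exp(-r*dt) = 0.995095
Stock lattice S(k, i) with i counting down-moves:
  k=0: S(0,0) = 28.2400
  k=1: S(1,0) = 33.0993; S(1,1) = 24.0941
  k=2: S(2,0) = 38.7946; S(2,1) = 28.2400; S(2,2) = 20.5569
  k=3: S(3,0) = 45.4700; S(3,1) = 33.0993; S(3,2) = 24.0941; S(3,3) = 17.5390
Terminal payoffs V(N, i) = max(K - S_T, 0):
  V(3,0) = 0.000000; V(3,1) = 0.000000; V(3,2) = 6.955874; V(3,3) = 13.511027
Backward induction: V(k, i) = exp(-r*dt) * [p * V(k+1, i) + (1-p) * V(k+1, i+1)].
  V(2,0) = exp(-r*dt) * [p*0.000000 + (1-p)*0.000000] = 0.000000
  V(2,1) = exp(-r*dt) * [p*0.000000 + (1-p)*6.955874] = 3.628061
  V(2,2) = exp(-r*dt) * [p*6.955874 + (1-p)*13.511027] = 10.340810
  V(1,0) = exp(-r*dt) * [p*0.000000 + (1-p)*3.628061] = 1.892332
  V(1,1) = exp(-r*dt) * [p*3.628061 + (1-p)*10.340810] = 7.111518
  V(0,0) = exp(-r*dt) * [p*1.892332 + (1-p)*7.111518] = 4.605286


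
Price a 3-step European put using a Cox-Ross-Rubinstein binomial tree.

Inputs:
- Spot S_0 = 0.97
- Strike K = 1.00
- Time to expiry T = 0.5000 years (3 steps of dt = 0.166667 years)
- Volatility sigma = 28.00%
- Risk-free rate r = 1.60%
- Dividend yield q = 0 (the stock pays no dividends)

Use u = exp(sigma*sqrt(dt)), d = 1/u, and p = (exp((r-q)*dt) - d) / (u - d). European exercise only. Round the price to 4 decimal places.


dt = T/N = 0.166667
u = exp(sigma*sqrt(dt)) = 1.121099; d = 1/u = 0.891982
p = (exp((r-q)*dt) - d) / (u - d) = 0.483108
Discount per step: exp(-r*dt) = 0.997337
Stock lattice S(k, i) with i counting down-moves:
  k=0: S(0,0) = 0.9700
  k=1: S(1,0) = 1.0875; S(1,1) = 0.8652
  k=2: S(2,0) = 1.2192; S(2,1) = 0.9700; S(2,2) = 0.7718
  k=3: S(3,0) = 1.3668; S(3,1) = 1.0875; S(3,2) = 0.8652; S(3,3) = 0.6884
Terminal payoffs V(N, i) = max(K - S_T, 0):
  V(3,0) = 0.000000; V(3,1) = 0.000000; V(3,2) = 0.134778; V(3,3) = 0.311602
Backward induction: V(k, i) = exp(-r*dt) * [p * V(k+1, i) + (1-p) * V(k+1, i+1)].
  V(2,0) = exp(-r*dt) * [p*0.000000 + (1-p)*0.000000] = 0.000000
  V(2,1) = exp(-r*dt) * [p*0.000000 + (1-p)*0.134778] = 0.069480
  V(2,2) = exp(-r*dt) * [p*0.134778 + (1-p)*0.311602] = 0.225574
  V(1,0) = exp(-r*dt) * [p*0.000000 + (1-p)*0.069480] = 0.035818
  V(1,1) = exp(-r*dt) * [p*0.069480 + (1-p)*0.225574] = 0.149764
  V(0,0) = exp(-r*dt) * [p*0.035818 + (1-p)*0.149764] = 0.094463

Answer: Price = V(0,0) = 0.0945


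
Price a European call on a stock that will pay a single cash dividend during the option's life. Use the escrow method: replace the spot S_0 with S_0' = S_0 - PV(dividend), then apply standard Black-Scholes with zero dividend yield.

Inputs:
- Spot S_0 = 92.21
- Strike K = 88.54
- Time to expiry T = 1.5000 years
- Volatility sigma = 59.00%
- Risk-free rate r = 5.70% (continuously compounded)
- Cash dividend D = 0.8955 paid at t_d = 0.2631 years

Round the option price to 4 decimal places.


Answer: Price = 29.6726

Derivation:
PV(D) = D * exp(-r * t_d) = 0.8955 * 0.98511519 = 0.88217065
S_0' = S_0 - PV(D) = 92.2100 - 0.88217065 = 91.32782935
d1 = (ln(S_0'/K) + (r + sigma^2/2)*T) / (sigma*sqrt(T)) = 0.52252477
d2 = d1 - sigma*sqrt(T) = -0.20007470
exp(-rT) = 0.91805314
N(d1) = 0.69934750; N(d2) = 0.42071108
C = S_0' * N(d1) - K * exp(-rT) * N(d2) = 91.32782935 * 0.69934750 - 88.5400 * 0.91805314 * 0.42071108 = 29.6726


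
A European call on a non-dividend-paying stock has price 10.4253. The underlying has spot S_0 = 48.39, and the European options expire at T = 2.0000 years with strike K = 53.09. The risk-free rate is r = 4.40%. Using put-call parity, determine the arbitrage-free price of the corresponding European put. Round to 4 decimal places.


Answer: Put price = 10.6530

Derivation:
Put-call parity: C - P = S_0 * exp(-qT) - K * exp(-rT).
S_0 * exp(-qT) = 48.3900 * 1.00000000 = 48.39000000
K * exp(-rT) = 53.0900 * 0.91576088 = 48.61774495
P = C - S*exp(-qT) + K*exp(-rT)
P = 10.4253 - 48.39000000 + 48.61774495 = 10.6530


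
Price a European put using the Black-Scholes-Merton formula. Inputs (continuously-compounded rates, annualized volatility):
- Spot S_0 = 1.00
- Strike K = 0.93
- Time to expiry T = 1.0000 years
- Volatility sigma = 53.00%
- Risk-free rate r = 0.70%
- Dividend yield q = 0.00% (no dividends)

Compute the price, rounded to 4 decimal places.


Answer: Price = 0.1650

Derivation:
d1 = (ln(S/K) + (r - q + 0.5*sigma^2) * T) / (sigma * sqrt(T)) = 0.41513338
d2 = d1 - sigma * sqrt(T) = -0.11486662
exp(-rT) = 0.99302444; exp(-qT) = 1.00000000
P = K * exp(-rT) * N(-d2) - S_0 * exp(-qT) * N(-d1)
N(-d1) = 0.33902213; N(-d2) = 0.54572458
P = 0.9300 * 0.99302444 * 0.54572458 - 1.0000 * 1.00000000 * 0.33902213 = 0.1650


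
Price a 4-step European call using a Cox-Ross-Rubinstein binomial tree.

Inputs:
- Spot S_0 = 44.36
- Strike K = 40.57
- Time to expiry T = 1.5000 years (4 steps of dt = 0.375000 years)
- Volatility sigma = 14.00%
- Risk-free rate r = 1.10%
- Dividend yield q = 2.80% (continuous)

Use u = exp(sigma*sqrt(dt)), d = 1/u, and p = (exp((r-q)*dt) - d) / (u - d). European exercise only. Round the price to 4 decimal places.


Answer: Price = V(0,0) = 4.4669

Derivation:
dt = T/N = 0.375000
u = exp(sigma*sqrt(dt)) = 1.089514; d = 1/u = 0.917840
p = (exp((r-q)*dt) - d) / (u - d) = 0.441564
Discount per step: exp(-r*dt) = 0.995883
Stock lattice S(k, i) with i counting down-moves:
  k=0: S(0,0) = 44.3600
  k=1: S(1,0) = 48.3309; S(1,1) = 40.7154
  k=2: S(2,0) = 52.6572; S(2,1) = 44.3600; S(2,2) = 37.3702
  k=3: S(3,0) = 57.3707; S(3,1) = 48.3309; S(3,2) = 40.7154; S(3,3) = 34.2999
  k=4: S(4,0) = 62.5063; S(4,1) = 52.6572; S(4,2) = 44.3600; S(4,3) = 37.3702; S(4,4) = 31.4818
Terminal payoffs V(N, i) = max(S_T - K, 0):
  V(4,0) = 21.936261; V(4,1) = 12.087172; V(4,2) = 3.790000; V(4,3) = 0.000000; V(4,4) = 0.000000
Backward induction: V(k, i) = exp(-r*dt) * [p * V(k+1, i) + (1-p) * V(k+1, i+1)].
  V(3,0) = exp(-r*dt) * [p*21.936261 + (1-p)*12.087172] = 16.368515
  V(3,1) = exp(-r*dt) * [p*12.087172 + (1-p)*3.790000] = 7.423049
  V(3,2) = exp(-r*dt) * [p*3.790000 + (1-p)*0.000000] = 1.666638
  V(3,3) = exp(-r*dt) * [p*0.000000 + (1-p)*0.000000] = 0.000000
  V(2,0) = exp(-r*dt) * [p*16.368515 + (1-p)*7.423049] = 11.326227
  V(2,1) = exp(-r*dt) * [p*7.423049 + (1-p)*1.666638] = 4.191137
  V(2,2) = exp(-r*dt) * [p*1.666638 + (1-p)*0.000000] = 0.732898
  V(1,0) = exp(-r*dt) * [p*11.326227 + (1-p)*4.191137] = 7.311513
  V(1,1) = exp(-r*dt) * [p*4.191137 + (1-p)*0.732898] = 2.250629
  V(0,0) = exp(-r*dt) * [p*7.311513 + (1-p)*2.250629] = 4.466869


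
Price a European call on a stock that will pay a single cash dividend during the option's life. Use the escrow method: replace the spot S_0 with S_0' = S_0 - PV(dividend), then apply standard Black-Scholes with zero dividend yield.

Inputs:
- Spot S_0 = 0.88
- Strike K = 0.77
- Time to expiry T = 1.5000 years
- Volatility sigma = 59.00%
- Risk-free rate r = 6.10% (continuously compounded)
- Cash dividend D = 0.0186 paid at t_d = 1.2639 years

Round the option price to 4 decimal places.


PV(D) = D * exp(-r * t_d) = 0.0186 * 0.92579921 = 0.01721987
S_0' = S_0 - PV(D) = 0.8800 - 0.01721987 = 0.86278013
d1 = (ln(S_0'/K) + (r + sigma^2/2)*T) / (sigma*sqrt(T)) = 0.64537049
d2 = d1 - sigma*sqrt(T) = -0.07722899
exp(-rT) = 0.91256132
N(d1) = 0.74065644; N(d2) = 0.46922069
C = S_0' * N(d1) - K * exp(-rT) * N(d2) = 0.86278013 * 0.74065644 - 0.7700 * 0.91256132 * 0.46922069 = 0.3093

Answer: Price = 0.3093


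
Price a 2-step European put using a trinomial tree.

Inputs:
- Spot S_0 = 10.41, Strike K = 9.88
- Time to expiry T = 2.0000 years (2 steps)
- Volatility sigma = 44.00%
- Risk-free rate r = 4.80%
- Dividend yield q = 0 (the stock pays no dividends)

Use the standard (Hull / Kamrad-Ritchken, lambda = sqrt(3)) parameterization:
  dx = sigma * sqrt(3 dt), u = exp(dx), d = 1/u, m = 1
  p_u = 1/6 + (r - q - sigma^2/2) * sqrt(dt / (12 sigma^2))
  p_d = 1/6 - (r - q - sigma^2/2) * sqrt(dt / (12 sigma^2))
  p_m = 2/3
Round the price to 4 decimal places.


Answer: Price = V(0,0) = 1.4816

Derivation:
dt = T/N = 1.000000; dx = sigma*sqrt(3*dt) = 0.762102
u = exp(dx) = 2.142776; d = 1/u = 0.466684
p_u = 0.134650, p_m = 0.666667, p_d = 0.198683
Discount per step: exp(-r*dt) = 0.953134
Stock lattice S(k, j) with j the centered position index:
  k=0: S(0,+0) = 10.4100
  k=1: S(1,-1) = 4.8582; S(1,+0) = 10.4100; S(1,+1) = 22.3063
  k=2: S(2,-2) = 2.2672; S(2,-1) = 4.8582; S(2,+0) = 10.4100; S(2,+1) = 22.3063; S(2,+2) = 47.7974
Terminal payoffs V(N, j) = max(K - S_T, 0):
  V(2,-2) = 7.612762; V(2,-1) = 5.021817; V(2,+0) = 0.000000; V(2,+1) = 0.000000; V(2,+2) = 0.000000
Backward induction: V(k, j) = exp(-r*dt) * [p_u * V(k+1, j+1) + p_m * V(k+1, j) + p_d * V(k+1, j-1)]
  V(1,-1) = exp(-r*dt) * [p_u*0.000000 + p_m*5.021817 + p_d*7.612762] = 4.632618
  V(1,+0) = exp(-r*dt) * [p_u*0.000000 + p_m*0.000000 + p_d*5.021817] = 0.950991
  V(1,+1) = exp(-r*dt) * [p_u*0.000000 + p_m*0.000000 + p_d*0.000000] = 0.000000
  V(0,+0) = exp(-r*dt) * [p_u*0.000000 + p_m*0.950991 + p_d*4.632618] = 1.481568


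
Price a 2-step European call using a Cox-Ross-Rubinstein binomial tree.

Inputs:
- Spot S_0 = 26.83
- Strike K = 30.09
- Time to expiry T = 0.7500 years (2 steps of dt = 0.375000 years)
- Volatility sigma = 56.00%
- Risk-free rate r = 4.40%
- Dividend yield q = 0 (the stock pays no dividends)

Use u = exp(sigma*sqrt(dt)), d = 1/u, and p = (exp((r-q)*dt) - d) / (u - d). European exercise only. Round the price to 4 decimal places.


dt = T/N = 0.375000
u = exp(sigma*sqrt(dt)) = 1.409068; d = 1/u = 0.709689
p = (exp((r-q)*dt) - d) / (u - d) = 0.438886
Discount per step: exp(-r*dt) = 0.983635
Stock lattice S(k, i) with i counting down-moves:
  k=0: S(0,0) = 26.8300
  k=1: S(1,0) = 37.8053; S(1,1) = 19.0410
  k=2: S(2,0) = 53.2702; S(2,1) = 26.8300; S(2,2) = 13.5132
Terminal payoffs V(N, i) = max(S_T - K, 0):
  V(2,0) = 23.180238; V(2,1) = 0.000000; V(2,2) = 0.000000
Backward induction: V(k, i) = exp(-r*dt) * [p * V(k+1, i) + (1-p) * V(k+1, i+1)].
  V(1,0) = exp(-r*dt) * [p*23.180238 + (1-p)*0.000000] = 10.007004
  V(1,1) = exp(-r*dt) * [p*0.000000 + (1-p)*0.000000] = 0.000000
  V(0,0) = exp(-r*dt) * [p*10.007004 + (1-p)*0.000000] = 4.320065

Answer: Price = V(0,0) = 4.3201


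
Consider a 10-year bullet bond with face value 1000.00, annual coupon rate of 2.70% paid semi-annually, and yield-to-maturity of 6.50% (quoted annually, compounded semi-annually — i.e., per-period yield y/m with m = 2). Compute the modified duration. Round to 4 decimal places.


Coupon per period c = face * coupon_rate / m = 13.500000
Periods per year m = 2; per-period yield y/m = 0.032500
Number of cashflows N = 20
Cashflows (t years, CF_t, discount factor 1/(1+y/m)^(m*t), PV):
  t = 0.5000: CF_t = 13.500000, DF = 0.968523, PV = 13.075061
  t = 1.0000: CF_t = 13.500000, DF = 0.938037, PV = 12.663497
  t = 1.5000: CF_t = 13.500000, DF = 0.908510, PV = 12.264888
  t = 2.0000: CF_t = 13.500000, DF = 0.879913, PV = 11.878826
  t = 2.5000: CF_t = 13.500000, DF = 0.852216, PV = 11.504916
  t = 3.0000: CF_t = 13.500000, DF = 0.825391, PV = 11.142776
  t = 3.5000: CF_t = 13.500000, DF = 0.799410, PV = 10.792035
  t = 4.0000: CF_t = 13.500000, DF = 0.774247, PV = 10.452334
  t = 4.5000: CF_t = 13.500000, DF = 0.749876, PV = 10.123326
  t = 5.0000: CF_t = 13.500000, DF = 0.726272, PV = 9.804674
  t = 5.5000: CF_t = 13.500000, DF = 0.703411, PV = 9.496052
  t = 6.0000: CF_t = 13.500000, DF = 0.681270, PV = 9.197145
  t = 6.5000: CF_t = 13.500000, DF = 0.659826, PV = 8.907647
  t = 7.0000: CF_t = 13.500000, DF = 0.639056, PV = 8.627261
  t = 7.5000: CF_t = 13.500000, DF = 0.618941, PV = 8.355700
  t = 8.0000: CF_t = 13.500000, DF = 0.599458, PV = 8.092688
  t = 8.5000: CF_t = 13.500000, DF = 0.580589, PV = 7.837955
  t = 9.0000: CF_t = 13.500000, DF = 0.562314, PV = 7.591239
  t = 9.5000: CF_t = 13.500000, DF = 0.544614, PV = 7.352290
  t = 10.0000: CF_t = 1013.500000, DF = 0.527471, PV = 534.592112
Price P = sum_t PV_t = 723.752423
First compute Macaulay numerator sum_t t * PV_t:
  t * PV_t at t = 0.5000: 6.537530
  t * PV_t at t = 1.0000: 12.663497
  t * PV_t at t = 1.5000: 18.397332
  t * PV_t at t = 2.0000: 23.757652
  t * PV_t at t = 2.5000: 28.762291
  t * PV_t at t = 3.0000: 33.428328
  t * PV_t at t = 3.5000: 37.772123
  t * PV_t at t = 4.0000: 41.809337
  t * PV_t at t = 4.5000: 45.554967
  t * PV_t at t = 5.0000: 49.023371
  t * PV_t at t = 5.5000: 52.228288
  t * PV_t at t = 6.0000: 55.182871
  t * PV_t at t = 6.5000: 57.899704
  t * PV_t at t = 7.0000: 60.390825
  t * PV_t at t = 7.5000: 62.667754
  t * PV_t at t = 8.0000: 64.741505
  t * PV_t at t = 8.5000: 66.622614
  t * PV_t at t = 9.0000: 68.321154
  t * PV_t at t = 9.5000: 69.846754
  t * PV_t at t = 10.0000: 5345.921121
Macaulay duration D = 6201.529018 / 723.752423 = 8.568578
Modified duration = D / (1 + y/m) = 8.568578 / (1 + 0.032500) = 8.298865

Answer: Modified duration = 8.2989


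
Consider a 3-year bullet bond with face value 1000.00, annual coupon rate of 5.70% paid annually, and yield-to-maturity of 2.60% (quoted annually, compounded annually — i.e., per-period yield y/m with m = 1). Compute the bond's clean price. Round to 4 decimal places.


Answer: Price = 1088.3657

Derivation:
Coupon per period c = face * coupon_rate / m = 57.000000
Periods per year m = 1; per-period yield y/m = 0.026000
Number of cashflows N = 3
Cashflows (t years, CF_t, discount factor 1/(1+y/m)^(m*t), PV):
  t = 1.0000: CF_t = 57.000000, DF = 0.974659, PV = 55.555556
  t = 2.0000: CF_t = 57.000000, DF = 0.949960, PV = 54.147715
  t = 3.0000: CF_t = 1057.000000, DF = 0.925887, PV = 978.662404
Price P = sum_t PV_t = 1088.365675


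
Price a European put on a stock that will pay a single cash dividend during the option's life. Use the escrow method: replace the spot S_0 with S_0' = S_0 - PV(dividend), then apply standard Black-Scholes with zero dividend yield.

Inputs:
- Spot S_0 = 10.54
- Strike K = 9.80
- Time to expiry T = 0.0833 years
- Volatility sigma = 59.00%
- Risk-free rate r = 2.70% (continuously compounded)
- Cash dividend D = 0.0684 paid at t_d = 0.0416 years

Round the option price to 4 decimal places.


PV(D) = D * exp(-r * t_d) = 0.0684 * 0.99887743 = 0.06832322
S_0' = S_0 - PV(D) = 10.5400 - 0.06832322 = 10.47167678
d1 = (ln(S_0'/K) + (r + sigma^2/2)*T) / (sigma*sqrt(T)) = 0.48765072
d2 = d1 - sigma*sqrt(T) = 0.31736645
exp(-rT) = 0.99775343
N(-d1) = 0.31289863; N(-d2) = 0.37548278
P = K * exp(-rT) * N(-d2) - S_0' * N(-d1) = 9.8000 * 0.99775343 * 0.37548278 - 10.47167678 * 0.31289863 = 0.3949

Answer: Price = 0.3949


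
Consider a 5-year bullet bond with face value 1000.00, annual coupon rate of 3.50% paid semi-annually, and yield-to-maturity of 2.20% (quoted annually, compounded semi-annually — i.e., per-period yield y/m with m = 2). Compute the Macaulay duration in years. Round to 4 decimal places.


Coupon per period c = face * coupon_rate / m = 17.500000
Periods per year m = 2; per-period yield y/m = 0.011000
Number of cashflows N = 10
Cashflows (t years, CF_t, discount factor 1/(1+y/m)^(m*t), PV):
  t = 0.5000: CF_t = 17.500000, DF = 0.989120, PV = 17.309594
  t = 1.0000: CF_t = 17.500000, DF = 0.978358, PV = 17.121261
  t = 1.5000: CF_t = 17.500000, DF = 0.967713, PV = 16.934976
  t = 2.0000: CF_t = 17.500000, DF = 0.957184, PV = 16.750718
  t = 2.5000: CF_t = 17.500000, DF = 0.946769, PV = 16.568465
  t = 3.0000: CF_t = 17.500000, DF = 0.936468, PV = 16.388195
  t = 3.5000: CF_t = 17.500000, DF = 0.926279, PV = 16.209886
  t = 4.0000: CF_t = 17.500000, DF = 0.916201, PV = 16.033517
  t = 4.5000: CF_t = 17.500000, DF = 0.906232, PV = 15.859068
  t = 5.0000: CF_t = 1017.500000, DF = 0.896372, PV = 912.058850
Price P = sum_t PV_t = 1061.234530
Macaulay numerator sum_t t * PV_t:
  t * PV_t at t = 0.5000: 8.654797
  t * PV_t at t = 1.0000: 17.121261
  t * PV_t at t = 1.5000: 25.402464
  t * PV_t at t = 2.0000: 33.501436
  t * PV_t at t = 2.5000: 41.421162
  t * PV_t at t = 3.0000: 49.164584
  t * PV_t at t = 3.5000: 56.734601
  t * PV_t at t = 4.0000: 64.134069
  t * PV_t at t = 4.5000: 71.365804
  t * PV_t at t = 5.0000: 4560.294252
Macaulay duration D = (sum_t t * PV_t) / P = 4927.794430 / 1061.234530 = 4.643455

Answer: Macaulay duration = 4.6435 years


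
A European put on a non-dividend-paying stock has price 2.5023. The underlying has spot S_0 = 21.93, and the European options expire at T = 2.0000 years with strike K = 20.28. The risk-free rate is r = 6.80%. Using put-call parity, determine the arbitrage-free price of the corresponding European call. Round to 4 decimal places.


Put-call parity: C - P = S_0 * exp(-qT) - K * exp(-rT).
S_0 * exp(-qT) = 21.9300 * 1.00000000 = 21.93000000
K * exp(-rT) = 20.2800 * 0.87284263 = 17.70124859
C = P + S*exp(-qT) - K*exp(-rT)
C = 2.5023 + 21.93000000 - 17.70124859 = 6.7311

Answer: Call price = 6.7311


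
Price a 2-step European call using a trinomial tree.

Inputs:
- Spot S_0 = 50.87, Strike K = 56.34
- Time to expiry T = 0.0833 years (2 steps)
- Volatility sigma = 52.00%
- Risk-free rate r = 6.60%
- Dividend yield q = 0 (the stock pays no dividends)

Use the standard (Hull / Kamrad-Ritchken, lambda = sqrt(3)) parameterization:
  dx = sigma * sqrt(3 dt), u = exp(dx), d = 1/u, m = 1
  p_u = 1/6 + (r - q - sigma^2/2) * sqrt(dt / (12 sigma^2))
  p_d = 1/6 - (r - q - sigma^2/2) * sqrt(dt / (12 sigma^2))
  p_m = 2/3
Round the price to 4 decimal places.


Answer: Price = V(0,0) = 1.4396

Derivation:
dt = T/N = 0.041650; dx = sigma*sqrt(3*dt) = 0.183811
u = exp(dx) = 1.201789; d = 1/u = 0.832093
p_u = 0.158827, p_m = 0.666667, p_d = 0.174507
Discount per step: exp(-r*dt) = 0.997255
Stock lattice S(k, j) with j the centered position index:
  k=0: S(0,+0) = 50.8700
  k=1: S(1,-1) = 42.3286; S(1,+0) = 50.8700; S(1,+1) = 61.1350
  k=2: S(2,-2) = 35.2213; S(2,-1) = 42.3286; S(2,+0) = 50.8700; S(2,+1) = 61.1350; S(2,+2) = 73.4713
Terminal payoffs V(N, j) = max(S_T - K, 0):
  V(2,-2) = 0.000000; V(2,-1) = 0.000000; V(2,+0) = 0.000000; V(2,+1) = 4.794989; V(2,+2) = 17.131336
Backward induction: V(k, j) = exp(-r*dt) * [p_u * V(k+1, j+1) + p_m * V(k+1, j) + p_d * V(k+1, j-1)]
  V(1,-1) = exp(-r*dt) * [p_u*0.000000 + p_m*0.000000 + p_d*0.000000] = 0.000000
  V(1,+0) = exp(-r*dt) * [p_u*4.794989 + p_m*0.000000 + p_d*0.000000] = 0.759481
  V(1,+1) = exp(-r*dt) * [p_u*17.131336 + p_m*4.794989 + p_d*0.000000] = 5.901326
  V(0,+0) = exp(-r*dt) * [p_u*5.901326 + p_m*0.759481 + p_d*0.000000] = 1.439646


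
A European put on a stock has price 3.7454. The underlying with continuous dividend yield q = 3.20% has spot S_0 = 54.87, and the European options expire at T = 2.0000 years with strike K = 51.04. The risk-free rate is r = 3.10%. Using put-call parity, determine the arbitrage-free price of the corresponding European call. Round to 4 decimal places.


Put-call parity: C - P = S_0 * exp(-qT) - K * exp(-rT).
S_0 * exp(-qT) = 54.8700 * 0.93800500 = 51.46833432
K * exp(-rT) = 51.0400 * 0.93988289 = 47.97162254
C = P + S*exp(-qT) - K*exp(-rT)
C = 3.7454 + 51.46833432 - 47.97162254 = 7.2421

Answer: Call price = 7.2421


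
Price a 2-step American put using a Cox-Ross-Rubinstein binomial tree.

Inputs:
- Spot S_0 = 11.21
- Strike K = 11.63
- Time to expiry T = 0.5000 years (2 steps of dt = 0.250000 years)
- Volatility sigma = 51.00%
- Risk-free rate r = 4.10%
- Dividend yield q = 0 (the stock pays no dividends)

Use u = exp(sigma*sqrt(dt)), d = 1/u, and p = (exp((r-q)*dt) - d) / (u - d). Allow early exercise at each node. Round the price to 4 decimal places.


Answer: Price = V(0,0) = 1.6852

Derivation:
dt = T/N = 0.250000
u = exp(sigma*sqrt(dt)) = 1.290462; d = 1/u = 0.774916
p = (exp((r-q)*dt) - d) / (u - d) = 0.456577
Discount per step: exp(-r*dt) = 0.989802
Stock lattice S(k, i) with i counting down-moves:
  k=0: S(0,0) = 11.2100
  k=1: S(1,0) = 14.4661; S(1,1) = 8.6868
  k=2: S(2,0) = 18.6679; S(2,1) = 11.2100; S(2,2) = 6.7316
Terminal payoffs V(N, i) = max(K - S_T, 0):
  V(2,0) = 0.000000; V(2,1) = 0.420000; V(2,2) = 4.898445
Backward induction: V(k, i) = exp(-r*dt) * [p * V(k+1, i) + (1-p) * V(k+1, i+1)]; then take max(V_cont, immediate exercise) for American.
  V(1,0) = exp(-r*dt) * [p*0.000000 + (1-p)*0.420000] = 0.225910; exercise = 0.000000; V(1,0) = max -> 0.225910
  V(1,1) = exp(-r*dt) * [p*0.420000 + (1-p)*4.898445] = 2.824587; exercise = 2.943186; V(1,1) = max -> 2.943186
  V(0,0) = exp(-r*dt) * [p*0.225910 + (1-p)*2.943186] = 1.685178; exercise = 0.420000; V(0,0) = max -> 1.685178


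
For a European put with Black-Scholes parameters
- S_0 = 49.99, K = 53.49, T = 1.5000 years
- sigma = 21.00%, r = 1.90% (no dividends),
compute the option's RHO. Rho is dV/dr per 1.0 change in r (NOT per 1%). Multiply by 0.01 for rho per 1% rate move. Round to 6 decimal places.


Answer: Rho = -47.615476

Derivation:
d1 = -0.0237045875; d2 = -0.2809010105
phi(d1) = 0.3988302118; exp(-qT) = 1.0000000000; exp(-rT) = 0.9719022941
N(-d2) = 0.6106068372
Rho = -K*T*exp(-rT)*N(-d2) = -53.4900 * 1.5000 * 0.9719022941 * 0.6106068372 = -47.615476


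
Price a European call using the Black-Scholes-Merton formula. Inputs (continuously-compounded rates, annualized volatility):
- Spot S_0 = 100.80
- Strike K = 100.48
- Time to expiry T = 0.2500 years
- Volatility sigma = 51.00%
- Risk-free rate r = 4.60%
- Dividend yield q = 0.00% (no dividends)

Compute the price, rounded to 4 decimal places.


Answer: Price = 10.9034

Derivation:
d1 = (ln(S/K) + (r - q + 0.5*sigma^2) * T) / (sigma * sqrt(T)) = 0.18506727
d2 = d1 - sigma * sqrt(T) = -0.06993273
exp(-rT) = 0.98856587; exp(-qT) = 1.00000000
C = S_0 * exp(-qT) * N(d1) - K * exp(-rT) * N(d2)
N(d1) = 0.57341186; N(d2) = 0.47212360
C = 100.8000 * 1.00000000 * 0.57341186 - 100.4800 * 0.98856587 * 0.47212360 = 10.9034


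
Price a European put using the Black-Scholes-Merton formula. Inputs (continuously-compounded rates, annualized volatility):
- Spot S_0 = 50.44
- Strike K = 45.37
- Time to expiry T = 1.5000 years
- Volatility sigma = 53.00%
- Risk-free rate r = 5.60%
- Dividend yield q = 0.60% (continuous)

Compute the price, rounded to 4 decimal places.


Answer: Price = 7.9650

Derivation:
d1 = (ln(S/K) + (r - q + 0.5*sigma^2) * T) / (sigma * sqrt(T)) = 0.60329610
d2 = d1 - sigma * sqrt(T) = -0.04581868
exp(-rT) = 0.91943126; exp(-qT) = 0.99104038
P = K * exp(-rT) * N(-d2) - S_0 * exp(-qT) * N(-d1)
N(-d1) = 0.27315586; N(-d2) = 0.51827262
P = 45.3700 * 0.91943126 * 0.51827262 - 50.4400 * 0.99104038 * 0.27315586 = 7.9650


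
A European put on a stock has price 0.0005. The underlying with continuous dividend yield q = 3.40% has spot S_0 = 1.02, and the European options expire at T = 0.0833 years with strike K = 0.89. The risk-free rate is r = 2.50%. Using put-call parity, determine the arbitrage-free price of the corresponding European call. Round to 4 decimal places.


Put-call parity: C - P = S_0 * exp(-qT) - K * exp(-rT).
S_0 * exp(-qT) = 1.0200 * 0.99717181 = 1.01711524
K * exp(-rT) = 0.8900 * 0.99791967 = 0.88814850
C = P + S*exp(-qT) - K*exp(-rT)
C = 0.0005 + 1.01711524 - 0.88814850 = 0.1295

Answer: Call price = 0.1295


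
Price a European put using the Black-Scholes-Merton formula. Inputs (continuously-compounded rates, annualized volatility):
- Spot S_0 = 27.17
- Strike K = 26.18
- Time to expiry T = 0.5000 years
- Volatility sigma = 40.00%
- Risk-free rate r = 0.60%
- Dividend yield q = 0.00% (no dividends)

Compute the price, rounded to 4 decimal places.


Answer: Price = 2.4912

Derivation:
d1 = (ln(S/K) + (r - q + 0.5*sigma^2) * T) / (sigma * sqrt(T)) = 0.28325871
d2 = d1 - sigma * sqrt(T) = 0.00041600
exp(-rT) = 0.99700450; exp(-qT) = 1.00000000
P = K * exp(-rT) * N(-d2) - S_0 * exp(-qT) * N(-d1)
N(-d1) = 0.38848926; N(-d2) = 0.49983404
P = 26.1800 * 0.99700450 * 0.49983404 - 27.1700 * 1.00000000 * 0.38848926 = 2.4912


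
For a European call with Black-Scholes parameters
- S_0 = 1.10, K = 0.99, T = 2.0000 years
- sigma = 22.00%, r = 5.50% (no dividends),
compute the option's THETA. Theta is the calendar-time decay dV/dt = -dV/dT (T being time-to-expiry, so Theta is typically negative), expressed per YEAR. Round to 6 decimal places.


Answer: Theta = -0.058181

Derivation:
d1 = 0.8477584056; d2 = 0.5366314219
phi(d1) = 0.2785143513; exp(-qT) = 1.0000000000; exp(-rT) = 0.8958341353
Theta = -S*exp(-qT)*phi(d1)*sigma/(2*sqrt(T)) - r*K*exp(-rT)*N(d2) + q*S*exp(-qT)*N(d1)
N(d1) = 0.8017137340; N(d2) = 0.7042388825; sqrt(T) = 1.4142135624
Term 1 = -1.1000 * 1.0000000000 * 0.2785143513 * 0.2200 / (2 * 1.4142135624) = -0.0238296658
Term 2 = -0.0550 * 0.9900 * 0.8958341353 * 0.7042388825 = -0.0343514830
Term 3 = 0 (no dividend yield, q = 0)
Theta = -0.0238296658 + (-0.0343514830) + (0.0000000000) = -0.058181


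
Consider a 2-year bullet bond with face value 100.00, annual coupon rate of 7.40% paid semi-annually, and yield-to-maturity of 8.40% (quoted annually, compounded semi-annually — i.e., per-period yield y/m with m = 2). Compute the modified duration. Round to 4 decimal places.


Coupon per period c = face * coupon_rate / m = 3.700000
Periods per year m = 2; per-period yield y/m = 0.042000
Number of cashflows N = 4
Cashflows (t years, CF_t, discount factor 1/(1+y/m)^(m*t), PV):
  t = 0.5000: CF_t = 3.700000, DF = 0.959693, PV = 3.550864
  t = 1.0000: CF_t = 3.700000, DF = 0.921010, PV = 3.407739
  t = 1.5000: CF_t = 3.700000, DF = 0.883887, PV = 3.270383
  t = 2.0000: CF_t = 103.700000, DF = 0.848260, PV = 87.964590
Price P = sum_t PV_t = 98.193575
First compute Macaulay numerator sum_t t * PV_t:
  t * PV_t at t = 0.5000: 1.775432
  t * PV_t at t = 1.0000: 3.407739
  t * PV_t at t = 1.5000: 4.905574
  t * PV_t at t = 2.0000: 175.929179
Macaulay duration D = 186.017924 / 98.193575 = 1.894400
Modified duration = D / (1 + y/m) = 1.894400 / (1 + 0.042000) = 1.818042

Answer: Modified duration = 1.8180


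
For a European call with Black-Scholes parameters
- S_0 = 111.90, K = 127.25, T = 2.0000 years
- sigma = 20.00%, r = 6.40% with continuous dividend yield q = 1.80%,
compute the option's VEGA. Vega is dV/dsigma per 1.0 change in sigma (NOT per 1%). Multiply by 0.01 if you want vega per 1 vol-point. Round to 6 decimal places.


Answer: Vega = 60.895921

Derivation:
d1 = 0.0122045212; d2 = -0.2706381913
phi(d1) = 0.3989125702; exp(-qT) = 0.9646402935; exp(-rT) = 0.8798533791
Vega = S * exp(-qT) * phi(d1) * sqrt(T) = 111.9000 * 0.9646402935 * 0.3989125702 * 1.4142135624 = 60.895921


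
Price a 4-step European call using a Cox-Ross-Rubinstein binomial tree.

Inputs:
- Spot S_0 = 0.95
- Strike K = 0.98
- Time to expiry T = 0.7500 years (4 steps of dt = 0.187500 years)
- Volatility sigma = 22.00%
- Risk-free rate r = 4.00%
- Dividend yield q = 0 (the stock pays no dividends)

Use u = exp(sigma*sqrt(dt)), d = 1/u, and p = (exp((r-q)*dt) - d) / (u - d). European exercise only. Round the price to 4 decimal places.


Answer: Price = V(0,0) = 0.0718

Derivation:
dt = T/N = 0.187500
u = exp(sigma*sqrt(dt)) = 1.099948; d = 1/u = 0.909134
p = (exp((r-q)*dt) - d) / (u - d) = 0.515655
Discount per step: exp(-r*dt) = 0.992528
Stock lattice S(k, i) with i counting down-moves:
  k=0: S(0,0) = 0.9500
  k=1: S(1,0) = 1.0450; S(1,1) = 0.8637
  k=2: S(2,0) = 1.1494; S(2,1) = 0.9500; S(2,2) = 0.7852
  k=3: S(3,0) = 1.2643; S(3,1) = 1.0450; S(3,2) = 0.8637; S(3,3) = 0.7139
  k=4: S(4,0) = 1.3906; S(4,1) = 1.1494; S(4,2) = 0.9500; S(4,3) = 0.7852; S(4,4) = 0.6490
Terminal payoffs V(N, i) = max(S_T - K, 0):
  V(4,0) = 0.410631; V(4,1) = 0.169391; V(4,2) = 0.000000; V(4,3) = 0.000000; V(4,4) = 0.000000
Backward induction: V(k, i) = exp(-r*dt) * [p * V(k+1, i) + (1-p) * V(k+1, i+1)].
  V(3,0) = exp(-r*dt) * [p*0.410631 + (1-p)*0.169391] = 0.291593
  V(3,1) = exp(-r*dt) * [p*0.169391 + (1-p)*0.000000] = 0.086695
  V(3,2) = exp(-r*dt) * [p*0.000000 + (1-p)*0.000000] = 0.000000
  V(3,3) = exp(-r*dt) * [p*0.000000 + (1-p)*0.000000] = 0.000000
  V(2,0) = exp(-r*dt) * [p*0.291593 + (1-p)*0.086695] = 0.190914
  V(2,1) = exp(-r*dt) * [p*0.086695 + (1-p)*0.000000] = 0.044371
  V(2,2) = exp(-r*dt) * [p*0.000000 + (1-p)*0.000000] = 0.000000
  V(1,0) = exp(-r*dt) * [p*0.190914 + (1-p)*0.044371] = 0.119040
  V(1,1) = exp(-r*dt) * [p*0.044371 + (1-p)*0.000000] = 0.022709
  V(0,0) = exp(-r*dt) * [p*0.119040 + (1-p)*0.022709] = 0.071842


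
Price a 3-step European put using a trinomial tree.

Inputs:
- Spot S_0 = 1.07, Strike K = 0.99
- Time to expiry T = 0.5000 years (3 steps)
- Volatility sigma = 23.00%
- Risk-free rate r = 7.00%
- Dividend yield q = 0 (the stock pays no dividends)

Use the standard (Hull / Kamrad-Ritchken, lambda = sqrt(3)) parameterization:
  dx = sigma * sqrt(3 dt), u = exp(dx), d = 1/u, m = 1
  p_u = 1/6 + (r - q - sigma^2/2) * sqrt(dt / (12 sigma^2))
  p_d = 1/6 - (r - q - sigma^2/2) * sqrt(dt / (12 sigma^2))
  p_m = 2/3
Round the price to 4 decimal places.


dt = T/N = 0.166667; dx = sigma*sqrt(3*dt) = 0.162635
u = exp(dx) = 1.176607; d = 1/u = 0.849902
p_u = 0.188982, p_m = 0.666667, p_d = 0.144352
Discount per step: exp(-r*dt) = 0.988401
Stock lattice S(k, j) with j the centered position index:
  k=0: S(0,+0) = 1.0700
  k=1: S(1,-1) = 0.9094; S(1,+0) = 1.0700; S(1,+1) = 1.2590
  k=2: S(2,-2) = 0.7729; S(2,-1) = 0.9094; S(2,+0) = 1.0700; S(2,+1) = 1.2590; S(2,+2) = 1.4813
  k=3: S(3,-3) = 0.6569; S(3,-2) = 0.7729; S(3,-1) = 0.9094; S(3,+0) = 1.0700; S(3,+1) = 1.2590; S(3,+2) = 1.4813; S(3,+3) = 1.7429
Terminal payoffs V(N, j) = max(K - S_T, 0):
  V(3,-3) = 0.333114; V(3,-2) = 0.217104; V(3,-1) = 0.080605; V(3,+0) = 0.000000; V(3,+1) = 0.000000; V(3,+2) = 0.000000; V(3,+3) = 0.000000
Backward induction: V(k, j) = exp(-r*dt) * [p_u * V(k+1, j+1) + p_m * V(k+1, j) + p_d * V(k+1, j-1)]
  V(2,-2) = exp(-r*dt) * [p_u*0.080605 + p_m*0.217104 + p_d*0.333114] = 0.205641
  V(2,-1) = exp(-r*dt) * [p_u*0.000000 + p_m*0.080605 + p_d*0.217104] = 0.084089
  V(2,+0) = exp(-r*dt) * [p_u*0.000000 + p_m*0.000000 + p_d*0.080605] = 0.011501
  V(2,+1) = exp(-r*dt) * [p_u*0.000000 + p_m*0.000000 + p_d*0.000000] = 0.000000
  V(2,+2) = exp(-r*dt) * [p_u*0.000000 + p_m*0.000000 + p_d*0.000000] = 0.000000
  V(1,-1) = exp(-r*dt) * [p_u*0.011501 + p_m*0.084089 + p_d*0.205641] = 0.086898
  V(1,+0) = exp(-r*dt) * [p_u*0.000000 + p_m*0.011501 + p_d*0.084089] = 0.019576
  V(1,+1) = exp(-r*dt) * [p_u*0.000000 + p_m*0.000000 + p_d*0.011501] = 0.001641
  V(0,+0) = exp(-r*dt) * [p_u*0.001641 + p_m*0.019576 + p_d*0.086898] = 0.025604

Answer: Price = V(0,0) = 0.0256


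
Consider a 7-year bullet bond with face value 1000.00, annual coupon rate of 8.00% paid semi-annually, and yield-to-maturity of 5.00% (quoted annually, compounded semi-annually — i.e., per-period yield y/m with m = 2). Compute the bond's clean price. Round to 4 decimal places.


Answer: Price = 1175.3637

Derivation:
Coupon per period c = face * coupon_rate / m = 40.000000
Periods per year m = 2; per-period yield y/m = 0.025000
Number of cashflows N = 14
Cashflows (t years, CF_t, discount factor 1/(1+y/m)^(m*t), PV):
  t = 0.5000: CF_t = 40.000000, DF = 0.975610, PV = 39.024390
  t = 1.0000: CF_t = 40.000000, DF = 0.951814, PV = 38.072576
  t = 1.5000: CF_t = 40.000000, DF = 0.928599, PV = 37.143976
  t = 2.0000: CF_t = 40.000000, DF = 0.905951, PV = 36.238026
  t = 2.5000: CF_t = 40.000000, DF = 0.883854, PV = 35.354172
  t = 3.0000: CF_t = 40.000000, DF = 0.862297, PV = 34.491875
  t = 3.5000: CF_t = 40.000000, DF = 0.841265, PV = 33.650609
  t = 4.0000: CF_t = 40.000000, DF = 0.820747, PV = 32.829863
  t = 4.5000: CF_t = 40.000000, DF = 0.800728, PV = 32.029134
  t = 5.0000: CF_t = 40.000000, DF = 0.781198, PV = 31.247936
  t = 5.5000: CF_t = 40.000000, DF = 0.762145, PV = 30.485791
  t = 6.0000: CF_t = 40.000000, DF = 0.743556, PV = 29.742235
  t = 6.5000: CF_t = 40.000000, DF = 0.725420, PV = 29.016815
  t = 7.0000: CF_t = 1040.000000, DF = 0.707727, PV = 736.036284
Price P = sum_t PV_t = 1175.363683


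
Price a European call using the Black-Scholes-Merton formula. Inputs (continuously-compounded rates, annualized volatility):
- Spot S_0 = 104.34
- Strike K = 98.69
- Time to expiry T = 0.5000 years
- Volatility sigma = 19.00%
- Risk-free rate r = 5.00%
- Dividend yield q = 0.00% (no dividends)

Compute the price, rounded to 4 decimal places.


d1 = (ln(S/K) + (r - q + 0.5*sigma^2) * T) / (sigma * sqrt(T)) = 0.66762918
d2 = d1 - sigma * sqrt(T) = 0.53327890
exp(-rT) = 0.97530991; exp(-qT) = 1.00000000
C = S_0 * exp(-qT) * N(d1) - K * exp(-rT) * N(d2)
N(d1) = 0.74781484; N(d2) = 0.70307973
C = 104.3400 * 1.00000000 * 0.74781484 - 98.6900 * 0.97530991 * 0.70307973 = 10.3532

Answer: Price = 10.3532


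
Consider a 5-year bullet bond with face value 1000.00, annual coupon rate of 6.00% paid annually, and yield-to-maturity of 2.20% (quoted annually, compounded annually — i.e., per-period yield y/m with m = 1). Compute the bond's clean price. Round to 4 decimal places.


Answer: Price = 1178.0765

Derivation:
Coupon per period c = face * coupon_rate / m = 60.000000
Periods per year m = 1; per-period yield y/m = 0.022000
Number of cashflows N = 5
Cashflows (t years, CF_t, discount factor 1/(1+y/m)^(m*t), PV):
  t = 1.0000: CF_t = 60.000000, DF = 0.978474, PV = 58.708415
  t = 2.0000: CF_t = 60.000000, DF = 0.957411, PV = 57.444633
  t = 3.0000: CF_t = 60.000000, DF = 0.936801, PV = 56.208056
  t = 4.0000: CF_t = 60.000000, DF = 0.916635, PV = 54.998098
  t = 5.0000: CF_t = 1060.000000, DF = 0.896903, PV = 950.717277
Price P = sum_t PV_t = 1178.076478


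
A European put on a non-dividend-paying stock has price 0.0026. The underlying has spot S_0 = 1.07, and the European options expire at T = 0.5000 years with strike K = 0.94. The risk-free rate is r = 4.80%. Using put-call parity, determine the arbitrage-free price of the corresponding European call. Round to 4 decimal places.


Put-call parity: C - P = S_0 * exp(-qT) - K * exp(-rT).
S_0 * exp(-qT) = 1.0700 * 1.00000000 = 1.07000000
K * exp(-rT) = 0.9400 * 0.97628571 = 0.91770857
C = P + S*exp(-qT) - K*exp(-rT)
C = 0.0026 + 1.07000000 - 0.91770857 = 0.1549

Answer: Call price = 0.1549


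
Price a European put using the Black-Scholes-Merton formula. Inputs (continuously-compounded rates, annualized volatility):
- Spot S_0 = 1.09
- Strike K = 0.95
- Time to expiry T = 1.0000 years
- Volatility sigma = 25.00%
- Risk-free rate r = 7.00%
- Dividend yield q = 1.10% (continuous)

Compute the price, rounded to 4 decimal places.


Answer: Price = 0.0300

Derivation:
d1 = (ln(S/K) + (r - q + 0.5*sigma^2) * T) / (sigma * sqrt(T)) = 0.91088396
d2 = d1 - sigma * sqrt(T) = 0.66088396
exp(-rT) = 0.93239382; exp(-qT) = 0.98906028
P = K * exp(-rT) * N(-d2) - S_0 * exp(-qT) * N(-d1)
N(-d1) = 0.18117826; N(-d2) = 0.25434337
P = 0.9500 * 0.93239382 * 0.25434337 - 1.0900 * 0.98906028 * 0.18117826 = 0.0300


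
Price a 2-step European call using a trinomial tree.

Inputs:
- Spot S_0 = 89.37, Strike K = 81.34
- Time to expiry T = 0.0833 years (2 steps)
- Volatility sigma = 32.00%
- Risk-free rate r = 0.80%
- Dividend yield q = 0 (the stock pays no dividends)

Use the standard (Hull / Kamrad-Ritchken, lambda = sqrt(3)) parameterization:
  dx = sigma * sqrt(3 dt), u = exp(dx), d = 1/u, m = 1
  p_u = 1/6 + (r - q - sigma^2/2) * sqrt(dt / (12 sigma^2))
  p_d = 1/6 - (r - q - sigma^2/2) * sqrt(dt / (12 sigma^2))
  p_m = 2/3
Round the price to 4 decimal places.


dt = T/N = 0.041650; dx = sigma*sqrt(3*dt) = 0.113114
u = exp(dx) = 1.119760; d = 1/u = 0.893048
p_u = 0.158713, p_m = 0.666667, p_d = 0.174620
Discount per step: exp(-r*dt) = 0.999667
Stock lattice S(k, j) with j the centered position index:
  k=0: S(0,+0) = 89.3700
  k=1: S(1,-1) = 79.8117; S(1,+0) = 89.3700; S(1,+1) = 100.0730
  k=2: S(2,-2) = 71.2757; S(2,-1) = 79.8117; S(2,+0) = 89.3700; S(2,+1) = 100.0730; S(2,+2) = 112.0577
Terminal payoffs V(N, j) = max(S_T - K, 0):
  V(2,-2) = 0.000000; V(2,-1) = 0.000000; V(2,+0) = 8.030000; V(2,+1) = 18.732959; V(2,+2) = 30.717705
Backward induction: V(k, j) = exp(-r*dt) * [p_u * V(k+1, j+1) + p_m * V(k+1, j) + p_d * V(k+1, j-1)]
  V(1,-1) = exp(-r*dt) * [p_u*8.030000 + p_m*0.000000 + p_d*0.000000] = 1.274043
  V(1,+0) = exp(-r*dt) * [p_u*18.732959 + p_m*8.030000 + p_d*0.000000] = 8.323729
  V(1,+1) = exp(-r*dt) * [p_u*30.717705 + p_m*18.732959 + p_d*8.030000] = 18.759895
  V(0,+0) = exp(-r*dt) * [p_u*18.759895 + p_m*8.323729 + p_d*1.274043] = 8.746157

Answer: Price = V(0,0) = 8.7462
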